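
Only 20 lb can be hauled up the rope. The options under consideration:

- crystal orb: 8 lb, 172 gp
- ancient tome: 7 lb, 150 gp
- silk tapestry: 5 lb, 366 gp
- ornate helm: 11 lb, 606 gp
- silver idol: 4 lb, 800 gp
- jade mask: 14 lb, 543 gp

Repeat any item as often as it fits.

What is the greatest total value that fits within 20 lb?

The ratio ordering already packs tightly: 5×silver idol, 20 lb, 4000.
Every other selection either busts 20 lb or fails to beat 4000.

4000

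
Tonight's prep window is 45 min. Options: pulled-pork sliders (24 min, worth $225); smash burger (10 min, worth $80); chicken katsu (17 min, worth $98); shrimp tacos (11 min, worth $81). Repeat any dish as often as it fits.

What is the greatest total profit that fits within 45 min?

By profit per min: pulled-pork sliders 9.38, smash burger 8.00, shrimp tacos 7.36 lead.
Greedy by ratio would take pulled-pork sliders + 2×smash burger: 44 min used, total 385.
Replace smash burger with shrimp tacos: the trade gains 1 net, giving 386 at 45 min.

386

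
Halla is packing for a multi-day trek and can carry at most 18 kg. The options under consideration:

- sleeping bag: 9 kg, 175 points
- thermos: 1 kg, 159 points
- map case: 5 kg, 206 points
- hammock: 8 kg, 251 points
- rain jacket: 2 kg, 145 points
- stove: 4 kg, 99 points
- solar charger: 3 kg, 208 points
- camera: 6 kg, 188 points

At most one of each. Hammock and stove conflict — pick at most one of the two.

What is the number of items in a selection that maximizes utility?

Best achievable utility is 906.
thermos + map case + rain jacket + solar charger + camera hits 906 at 17 kg.
Any selection reaching 906 contains exactly 5 items.

5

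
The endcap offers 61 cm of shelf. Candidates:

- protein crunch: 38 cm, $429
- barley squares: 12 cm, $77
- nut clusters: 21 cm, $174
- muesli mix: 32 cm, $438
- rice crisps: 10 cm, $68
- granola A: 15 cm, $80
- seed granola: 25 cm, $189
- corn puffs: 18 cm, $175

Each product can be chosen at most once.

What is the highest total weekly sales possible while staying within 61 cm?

681

By weekly sales per cm: muesli mix 13.69, protein crunch 11.29, corn puffs 9.72, nut clusters 8.29 lead.
Taking muesli mix + rice crisps + corn puffs: 60 cm used, 681 in weekly sales.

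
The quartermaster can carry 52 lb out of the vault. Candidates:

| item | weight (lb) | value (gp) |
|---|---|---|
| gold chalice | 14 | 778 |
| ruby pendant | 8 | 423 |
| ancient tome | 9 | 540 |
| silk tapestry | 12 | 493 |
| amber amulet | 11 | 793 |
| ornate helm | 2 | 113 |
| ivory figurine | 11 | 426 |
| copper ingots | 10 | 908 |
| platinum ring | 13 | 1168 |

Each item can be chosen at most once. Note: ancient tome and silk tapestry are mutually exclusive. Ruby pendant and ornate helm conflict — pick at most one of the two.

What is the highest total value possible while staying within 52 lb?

3832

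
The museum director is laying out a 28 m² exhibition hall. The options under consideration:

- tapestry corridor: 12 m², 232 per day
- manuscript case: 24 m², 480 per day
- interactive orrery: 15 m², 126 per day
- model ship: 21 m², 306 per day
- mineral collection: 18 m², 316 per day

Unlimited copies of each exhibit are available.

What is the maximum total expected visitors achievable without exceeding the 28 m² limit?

Taking manuscript case: 24 m² used, 480 in expected visitors.
No other feasible combination exceeds 480.

480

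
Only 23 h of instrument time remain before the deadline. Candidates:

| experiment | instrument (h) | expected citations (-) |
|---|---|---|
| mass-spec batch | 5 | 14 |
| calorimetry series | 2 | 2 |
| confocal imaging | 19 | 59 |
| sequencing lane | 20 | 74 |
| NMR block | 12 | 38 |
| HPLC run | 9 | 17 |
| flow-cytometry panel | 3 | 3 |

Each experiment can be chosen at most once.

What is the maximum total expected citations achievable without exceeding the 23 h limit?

77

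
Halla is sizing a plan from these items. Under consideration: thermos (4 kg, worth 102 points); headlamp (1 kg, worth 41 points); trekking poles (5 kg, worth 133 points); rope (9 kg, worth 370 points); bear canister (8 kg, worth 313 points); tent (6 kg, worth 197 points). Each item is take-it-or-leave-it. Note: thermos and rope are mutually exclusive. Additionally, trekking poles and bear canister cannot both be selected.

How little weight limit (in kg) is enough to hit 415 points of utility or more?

12

Minimise kg subject to total utility ≥ 415.
Taking thermos + bear canister gives 415 (≥ 415) for 12 kg.
Any bundle with less than 12 kg falls short of 415.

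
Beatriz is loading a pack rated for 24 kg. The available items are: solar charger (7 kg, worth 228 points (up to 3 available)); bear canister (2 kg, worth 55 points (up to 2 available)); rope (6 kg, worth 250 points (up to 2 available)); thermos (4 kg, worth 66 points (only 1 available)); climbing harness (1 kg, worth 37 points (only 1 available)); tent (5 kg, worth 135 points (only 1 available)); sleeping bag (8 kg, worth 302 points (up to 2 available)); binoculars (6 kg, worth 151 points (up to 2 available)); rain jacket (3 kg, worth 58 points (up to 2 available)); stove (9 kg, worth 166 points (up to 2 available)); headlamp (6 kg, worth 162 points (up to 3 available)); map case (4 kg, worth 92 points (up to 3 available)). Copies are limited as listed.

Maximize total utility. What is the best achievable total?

912

The ratio heuristic lands on bear canister + 2×rope + climbing harness + sleeping bag (894) but leaves 1 kg idle.
Dropping climbing harness frees 1 kg; slotting in bear canister (2 kg) lifts the total to 912 at 24 kg.
That's the maximum — no swap from here does better than 912.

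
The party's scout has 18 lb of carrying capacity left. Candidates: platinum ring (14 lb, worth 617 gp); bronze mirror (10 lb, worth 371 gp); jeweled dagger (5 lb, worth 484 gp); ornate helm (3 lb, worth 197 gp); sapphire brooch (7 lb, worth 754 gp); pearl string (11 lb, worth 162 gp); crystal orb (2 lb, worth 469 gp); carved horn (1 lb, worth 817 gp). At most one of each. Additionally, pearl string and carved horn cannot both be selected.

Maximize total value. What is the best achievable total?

2721

Taking jeweled dagger + ornate helm + sapphire brooch + crystal orb + carved horn: 18 lb used, 2721 in value.
That's the maximum — no feasible swap from here does better than 2721.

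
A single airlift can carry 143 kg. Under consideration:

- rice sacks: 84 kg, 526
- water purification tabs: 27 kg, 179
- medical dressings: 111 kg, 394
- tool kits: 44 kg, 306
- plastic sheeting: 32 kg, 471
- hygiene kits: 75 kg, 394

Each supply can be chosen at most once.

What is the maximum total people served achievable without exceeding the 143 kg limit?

1176

A density-first pass picks water purification tabs + tool kits + plastic sheeting — 956 at 103 kg.
Replace tool kits with rice sacks: the trade gains 220 net, giving 1176 at 143 kg.
The closest alternative, water purification tabs + plastic sheeting + hygiene kits, reaches only 1044.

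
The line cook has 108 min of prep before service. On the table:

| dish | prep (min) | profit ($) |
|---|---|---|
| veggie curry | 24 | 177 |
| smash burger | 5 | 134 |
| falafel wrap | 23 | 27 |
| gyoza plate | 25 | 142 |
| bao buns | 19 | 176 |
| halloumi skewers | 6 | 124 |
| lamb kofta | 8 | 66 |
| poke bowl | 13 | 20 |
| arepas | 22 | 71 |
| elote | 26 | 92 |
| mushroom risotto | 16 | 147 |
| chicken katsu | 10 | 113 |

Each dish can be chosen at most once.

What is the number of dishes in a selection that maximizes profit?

7

The maximum profit within 108 min is 1013.
For example veggie curry + smash burger + gyoza plate + bao buns + halloumi skewers + mushroom risotto + chicken katsu achieves it, using 105 min.
Any selection reaching 1013 contains exactly 7 dishes.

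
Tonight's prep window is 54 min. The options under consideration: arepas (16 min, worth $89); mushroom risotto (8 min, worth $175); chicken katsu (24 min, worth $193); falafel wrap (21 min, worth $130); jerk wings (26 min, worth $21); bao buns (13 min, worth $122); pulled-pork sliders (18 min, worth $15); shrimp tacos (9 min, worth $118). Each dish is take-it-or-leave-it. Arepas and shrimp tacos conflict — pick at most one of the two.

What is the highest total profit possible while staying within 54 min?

608

Taking mushroom risotto + chicken katsu + bao buns + shrimp tacos: 54 min used, 608 in profit.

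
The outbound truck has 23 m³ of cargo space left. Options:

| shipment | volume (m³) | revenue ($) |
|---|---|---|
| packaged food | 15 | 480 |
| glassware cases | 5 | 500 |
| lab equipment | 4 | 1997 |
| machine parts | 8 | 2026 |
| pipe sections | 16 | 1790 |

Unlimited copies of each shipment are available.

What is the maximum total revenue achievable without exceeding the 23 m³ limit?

9985

The ratio ordering already packs tightly: 5×lab equipment, 20 m³, 9985.
Nothing else within 23 m³ beats 9985.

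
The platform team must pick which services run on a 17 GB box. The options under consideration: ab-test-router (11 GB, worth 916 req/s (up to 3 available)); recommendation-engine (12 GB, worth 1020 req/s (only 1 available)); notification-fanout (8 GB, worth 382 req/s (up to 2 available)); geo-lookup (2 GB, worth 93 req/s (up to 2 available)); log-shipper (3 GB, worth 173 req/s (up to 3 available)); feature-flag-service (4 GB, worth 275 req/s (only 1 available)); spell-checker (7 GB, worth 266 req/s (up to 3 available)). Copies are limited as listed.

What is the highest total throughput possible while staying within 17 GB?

Taking recommendation-engine + feature-flag-service: 16 GB used, 1295 in throughput.

1295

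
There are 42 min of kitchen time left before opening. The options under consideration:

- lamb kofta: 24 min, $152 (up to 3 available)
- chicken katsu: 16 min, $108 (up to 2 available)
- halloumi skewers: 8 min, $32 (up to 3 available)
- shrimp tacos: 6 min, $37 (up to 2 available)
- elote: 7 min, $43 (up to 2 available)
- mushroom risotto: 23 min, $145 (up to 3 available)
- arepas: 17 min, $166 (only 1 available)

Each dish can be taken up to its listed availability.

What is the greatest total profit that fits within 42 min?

318

Filling by ratio: chicken katsu + shrimp tacos + arepas for 311, with 3 min left unused.
Replace chicken katsu and shrimp tacos with lamb kofta: the trade gains 7 net, giving 318 at 41 min.
No other feasible combination exceeds 318.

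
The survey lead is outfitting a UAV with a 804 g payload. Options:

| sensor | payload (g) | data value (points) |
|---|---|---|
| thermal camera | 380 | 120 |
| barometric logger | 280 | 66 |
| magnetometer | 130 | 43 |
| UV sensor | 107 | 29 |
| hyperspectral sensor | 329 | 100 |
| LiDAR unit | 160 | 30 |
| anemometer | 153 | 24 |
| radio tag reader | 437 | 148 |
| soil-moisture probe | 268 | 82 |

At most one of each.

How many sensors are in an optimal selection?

The maximum data value within 804 g is 248.
hyperspectral sensor + radio tag reader hits 248 at 766 g.
Every optimal selection uses 2 sensors.

2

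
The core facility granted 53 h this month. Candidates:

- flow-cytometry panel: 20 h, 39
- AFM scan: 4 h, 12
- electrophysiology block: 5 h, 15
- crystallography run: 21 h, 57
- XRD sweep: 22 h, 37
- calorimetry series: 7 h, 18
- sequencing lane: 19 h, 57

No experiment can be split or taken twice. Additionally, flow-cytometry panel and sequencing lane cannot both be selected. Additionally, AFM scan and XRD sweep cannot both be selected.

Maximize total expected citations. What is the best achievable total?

147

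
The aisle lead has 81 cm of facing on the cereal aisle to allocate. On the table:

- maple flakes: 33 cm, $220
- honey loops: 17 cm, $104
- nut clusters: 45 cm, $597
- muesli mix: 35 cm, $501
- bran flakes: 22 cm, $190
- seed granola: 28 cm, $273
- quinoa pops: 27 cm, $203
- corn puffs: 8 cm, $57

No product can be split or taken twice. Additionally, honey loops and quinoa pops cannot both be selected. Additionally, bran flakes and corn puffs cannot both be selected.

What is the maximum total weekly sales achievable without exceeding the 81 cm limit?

Ranking by ratio (weekly sales/cm): muesli mix 14.31, nut clusters 13.27, seed granola 9.75, bran flakes 8.64.
The ratio ordering already packs tightly: nut clusters + muesli mix, 80 cm, 1098.

1098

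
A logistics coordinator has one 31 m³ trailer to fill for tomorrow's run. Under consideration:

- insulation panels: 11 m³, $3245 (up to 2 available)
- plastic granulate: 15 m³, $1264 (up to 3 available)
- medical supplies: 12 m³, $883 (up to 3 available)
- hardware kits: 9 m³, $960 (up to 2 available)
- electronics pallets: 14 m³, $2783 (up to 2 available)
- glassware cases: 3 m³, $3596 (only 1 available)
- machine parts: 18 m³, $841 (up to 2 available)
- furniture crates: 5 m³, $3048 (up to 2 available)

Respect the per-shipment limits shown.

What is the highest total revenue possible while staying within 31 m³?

Ranking by ratio (revenue/m³): glassware cases 1198.67, furniture crates 609.60, insulation panels 295.00, electronics pallets 198.79.
Filling by ratio: insulation panels + glassware cases + 2×furniture crates for 12937, with 7 m³ left unused.
The 5 m³ tied up in furniture crates is better spent on insulation panels — total rises to 13134 (30 m³).
No other feasible combination exceeds 13134.

13134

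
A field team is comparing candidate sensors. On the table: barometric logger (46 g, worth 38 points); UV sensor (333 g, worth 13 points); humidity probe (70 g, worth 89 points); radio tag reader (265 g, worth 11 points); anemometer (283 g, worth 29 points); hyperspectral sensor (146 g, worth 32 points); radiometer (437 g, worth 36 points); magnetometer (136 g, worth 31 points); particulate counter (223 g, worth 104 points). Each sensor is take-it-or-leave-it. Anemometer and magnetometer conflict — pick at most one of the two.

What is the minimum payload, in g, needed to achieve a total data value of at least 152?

Minimise g subject to total data value ≥ 152.
barometric logger + humidity probe + magnetometer reaches 158 using 252 g.
Any bundle with less than 252 g falls short of 152.

252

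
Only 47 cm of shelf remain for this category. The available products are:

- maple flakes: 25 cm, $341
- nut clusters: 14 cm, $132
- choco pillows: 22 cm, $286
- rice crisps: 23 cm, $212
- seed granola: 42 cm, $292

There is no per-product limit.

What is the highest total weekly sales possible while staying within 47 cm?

627

Taking maple flakes + choco pillows: 47 cm used, 627 in weekly sales.
That's the maximum — no swap from here does better than 627.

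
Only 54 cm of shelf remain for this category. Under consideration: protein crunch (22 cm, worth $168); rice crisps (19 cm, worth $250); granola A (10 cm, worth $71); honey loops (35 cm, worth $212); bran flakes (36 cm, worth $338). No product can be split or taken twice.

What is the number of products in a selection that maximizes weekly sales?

3

The maximum weekly sales within 54 cm is 489.
For example protein crunch + rice crisps + granola A achieves it, using 51 cm.
Every optimal selection uses 3 products.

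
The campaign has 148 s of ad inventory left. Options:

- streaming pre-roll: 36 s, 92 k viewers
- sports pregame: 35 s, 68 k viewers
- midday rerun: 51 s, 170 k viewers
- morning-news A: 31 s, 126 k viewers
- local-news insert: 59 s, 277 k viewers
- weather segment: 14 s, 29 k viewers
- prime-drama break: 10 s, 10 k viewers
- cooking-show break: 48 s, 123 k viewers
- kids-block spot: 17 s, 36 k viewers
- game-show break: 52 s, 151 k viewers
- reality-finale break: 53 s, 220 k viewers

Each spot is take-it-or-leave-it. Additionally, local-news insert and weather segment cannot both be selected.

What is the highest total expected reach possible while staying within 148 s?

623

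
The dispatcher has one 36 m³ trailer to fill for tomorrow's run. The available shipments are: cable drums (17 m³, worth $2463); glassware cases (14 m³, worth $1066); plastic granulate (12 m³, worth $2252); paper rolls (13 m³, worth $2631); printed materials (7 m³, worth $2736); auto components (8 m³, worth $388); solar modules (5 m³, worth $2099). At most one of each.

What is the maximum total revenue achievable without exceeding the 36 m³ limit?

The ratio ordering already packs tightly: paper rolls + printed materials + auto components + solar modules, 33 m³, 7854.
Next best is plastic granulate + paper rolls + printed materials at 7619 (32 m³) — short by 235.

7854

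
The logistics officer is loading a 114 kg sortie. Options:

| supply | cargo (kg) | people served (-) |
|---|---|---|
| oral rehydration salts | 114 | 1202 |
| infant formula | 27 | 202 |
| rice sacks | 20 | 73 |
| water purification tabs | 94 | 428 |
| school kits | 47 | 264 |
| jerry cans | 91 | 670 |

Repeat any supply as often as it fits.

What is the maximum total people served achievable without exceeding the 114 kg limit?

The ratio ordering already packs tightly: oral rehydration salts, 114 kg, 1202.
Nothing else within 114 kg beats 1202.

1202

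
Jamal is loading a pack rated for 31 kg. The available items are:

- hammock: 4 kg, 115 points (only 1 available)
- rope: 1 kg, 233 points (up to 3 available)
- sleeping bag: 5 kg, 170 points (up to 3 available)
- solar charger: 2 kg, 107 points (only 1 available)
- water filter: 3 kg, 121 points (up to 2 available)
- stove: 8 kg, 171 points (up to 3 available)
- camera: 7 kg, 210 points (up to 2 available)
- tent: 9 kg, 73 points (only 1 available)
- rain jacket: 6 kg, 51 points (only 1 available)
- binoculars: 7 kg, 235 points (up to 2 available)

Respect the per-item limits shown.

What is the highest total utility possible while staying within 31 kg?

1688

Density check — rope 233.00, solar charger 53.50, water filter 40.33, sleeping bag 34.00 are the best per kg.
A density-first pass picks hammock + 3×rope + 3×sleeping bag + solar charger + 2×water filter — 1673 at 30 kg.
The 14 kg tied up in hammock and 2×sleeping bag is better spent on 2×binoculars — total rises to 1688 (30 kg).
Every other selection either busts 31 kg or exceeds an availability limit or fails to beat 1688.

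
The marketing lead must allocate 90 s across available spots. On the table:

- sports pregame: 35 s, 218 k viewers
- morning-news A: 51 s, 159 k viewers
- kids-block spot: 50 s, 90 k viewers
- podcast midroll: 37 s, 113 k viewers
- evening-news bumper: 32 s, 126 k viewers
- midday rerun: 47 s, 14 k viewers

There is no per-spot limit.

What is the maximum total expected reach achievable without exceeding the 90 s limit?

436

2×sports pregame uses 70 of the 90 s and totals 436.
Nothing else within 90 s beats 436.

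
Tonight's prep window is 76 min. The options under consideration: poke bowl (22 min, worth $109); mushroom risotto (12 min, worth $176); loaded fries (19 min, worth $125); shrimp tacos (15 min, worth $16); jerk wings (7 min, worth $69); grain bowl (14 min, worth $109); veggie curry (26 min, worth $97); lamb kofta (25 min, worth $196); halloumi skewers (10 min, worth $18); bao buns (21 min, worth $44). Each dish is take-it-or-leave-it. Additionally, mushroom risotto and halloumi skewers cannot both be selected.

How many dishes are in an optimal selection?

4

The maximum profit within 76 min is 606.
For example mushroom risotto + loaded fries + grain bowl + lamb kofta achieves it, using 70 min.
Any selection reaching 606 contains exactly 4 dishes.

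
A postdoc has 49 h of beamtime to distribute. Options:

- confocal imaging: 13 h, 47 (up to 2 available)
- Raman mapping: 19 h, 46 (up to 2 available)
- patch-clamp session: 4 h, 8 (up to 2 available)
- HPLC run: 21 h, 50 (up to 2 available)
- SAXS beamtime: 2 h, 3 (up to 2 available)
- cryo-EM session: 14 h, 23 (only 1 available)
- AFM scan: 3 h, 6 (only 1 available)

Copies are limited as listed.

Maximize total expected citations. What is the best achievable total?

By expected citations per h: confocal imaging 3.62, Raman mapping 2.42, HPLC run 2.38, patch-clamp session 2.00 lead.
The ratio ordering already packs tightly: 2×confocal imaging + Raman mapping + patch-clamp session, 49 h, 148.
Every other selection either busts 49 h or exceeds an availability limit or fails to beat 148.

148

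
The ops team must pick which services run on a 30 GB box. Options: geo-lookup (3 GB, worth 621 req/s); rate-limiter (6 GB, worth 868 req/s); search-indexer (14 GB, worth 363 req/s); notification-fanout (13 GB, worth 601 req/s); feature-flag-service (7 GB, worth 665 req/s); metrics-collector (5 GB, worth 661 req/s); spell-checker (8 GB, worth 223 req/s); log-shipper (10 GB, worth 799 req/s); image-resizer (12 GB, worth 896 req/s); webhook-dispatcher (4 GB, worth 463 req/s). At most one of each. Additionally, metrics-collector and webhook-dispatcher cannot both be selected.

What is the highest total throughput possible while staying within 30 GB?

3416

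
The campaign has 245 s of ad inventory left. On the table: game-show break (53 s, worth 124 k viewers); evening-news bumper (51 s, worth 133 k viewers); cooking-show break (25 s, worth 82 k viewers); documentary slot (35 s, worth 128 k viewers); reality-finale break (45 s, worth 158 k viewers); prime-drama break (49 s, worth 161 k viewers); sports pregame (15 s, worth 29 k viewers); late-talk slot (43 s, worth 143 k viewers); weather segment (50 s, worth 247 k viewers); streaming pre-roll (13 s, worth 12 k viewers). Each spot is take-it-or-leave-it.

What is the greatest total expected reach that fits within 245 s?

Best packing: documentary slot + reality-finale break + prime-drama break + sports pregame + late-talk slot + weather segment — 237 s, 866 total.

866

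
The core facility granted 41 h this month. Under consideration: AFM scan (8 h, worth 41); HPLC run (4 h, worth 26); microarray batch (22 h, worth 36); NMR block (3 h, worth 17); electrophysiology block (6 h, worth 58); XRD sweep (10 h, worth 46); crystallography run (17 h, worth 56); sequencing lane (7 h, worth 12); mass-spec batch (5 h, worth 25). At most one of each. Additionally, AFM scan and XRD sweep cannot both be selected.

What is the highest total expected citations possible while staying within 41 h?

206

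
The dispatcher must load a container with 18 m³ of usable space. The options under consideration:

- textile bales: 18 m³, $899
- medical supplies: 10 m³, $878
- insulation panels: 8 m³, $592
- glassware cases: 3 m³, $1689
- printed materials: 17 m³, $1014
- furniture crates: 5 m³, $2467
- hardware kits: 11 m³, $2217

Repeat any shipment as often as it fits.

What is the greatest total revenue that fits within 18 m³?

Density check — glassware cases 563.00, furniture crates 493.40, hardware kits 201.55, medical supplies 87.80 are the best per m³.
Best packing: 6×glassware cases — 18 m³, 10134 total.

10134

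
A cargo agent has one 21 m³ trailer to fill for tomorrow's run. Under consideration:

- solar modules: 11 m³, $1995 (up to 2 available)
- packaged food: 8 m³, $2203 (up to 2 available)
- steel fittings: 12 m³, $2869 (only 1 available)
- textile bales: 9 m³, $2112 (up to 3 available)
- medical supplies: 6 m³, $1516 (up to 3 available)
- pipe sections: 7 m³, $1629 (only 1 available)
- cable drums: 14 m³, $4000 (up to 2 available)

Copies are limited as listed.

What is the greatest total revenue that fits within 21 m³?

5629

Greedy by ratio would take medical supplies + cable drums: 20 m³ used, total 5516.
Replace medical supplies with pipe sections: the trade gains 113 net, giving 5629 at 21 m³.
Nothing else within 21 m³ beats 5629.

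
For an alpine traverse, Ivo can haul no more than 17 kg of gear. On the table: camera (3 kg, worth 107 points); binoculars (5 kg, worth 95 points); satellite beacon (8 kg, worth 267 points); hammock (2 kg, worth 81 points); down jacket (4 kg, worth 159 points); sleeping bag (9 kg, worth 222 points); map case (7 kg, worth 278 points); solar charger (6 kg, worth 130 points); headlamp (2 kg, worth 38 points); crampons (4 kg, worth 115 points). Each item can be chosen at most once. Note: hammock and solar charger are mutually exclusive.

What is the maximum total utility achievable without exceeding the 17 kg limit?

Density check — hammock 40.50, down jacket 39.75, map case 39.71 are the best per kg.
The ratio heuristic lands on camera + hammock + down jacket + map case (625) but leaves 1 kg idle.
Replace camera with crampons: the trade gains 8 net, giving 633 at 17 kg.
The closest alternative, satellite beacon + hammock + map case, reaches only 626.

633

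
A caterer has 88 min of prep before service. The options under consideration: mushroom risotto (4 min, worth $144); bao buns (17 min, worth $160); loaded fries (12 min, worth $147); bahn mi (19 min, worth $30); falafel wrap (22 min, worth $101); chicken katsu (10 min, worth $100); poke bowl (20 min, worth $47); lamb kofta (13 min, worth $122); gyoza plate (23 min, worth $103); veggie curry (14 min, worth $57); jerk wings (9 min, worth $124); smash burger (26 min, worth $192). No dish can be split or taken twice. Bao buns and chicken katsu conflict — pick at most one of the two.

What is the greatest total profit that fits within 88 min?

By profit per min: mushroom risotto 36.00, jerk wings 13.78, loaded fries 12.25, chicken katsu 10.00 lead.
Best packing: mushroom risotto + bao buns + loaded fries + lamb kofta + jerk wings + smash burger — 81 min, 889 total.
Runner-up mushroom risotto + loaded fries + chicken katsu + lamb kofta + veggie curry + jerk wings + smash burger tops out at 886.

889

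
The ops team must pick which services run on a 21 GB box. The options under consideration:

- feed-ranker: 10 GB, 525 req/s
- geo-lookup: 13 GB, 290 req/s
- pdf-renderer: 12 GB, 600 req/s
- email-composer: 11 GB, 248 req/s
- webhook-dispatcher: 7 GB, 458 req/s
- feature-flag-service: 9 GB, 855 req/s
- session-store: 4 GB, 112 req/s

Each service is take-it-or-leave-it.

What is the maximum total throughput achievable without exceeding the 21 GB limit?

1455

Ranking by ratio (throughput/GB): feature-flag-service 95.00, webhook-dispatcher 65.43, feed-ranker 52.50, pdf-renderer 50.00.
Taking the top-ratio services first gives webhook-dispatcher + feature-flag-service + session-store for 1425 (20 GB).
Replace webhook-dispatcher and session-store with pdf-renderer: the trade gains 30 net, giving 1455 at 21 GB.
Next best is webhook-dispatcher + feature-flag-service + session-store at 1425 (20 GB) — short by 30.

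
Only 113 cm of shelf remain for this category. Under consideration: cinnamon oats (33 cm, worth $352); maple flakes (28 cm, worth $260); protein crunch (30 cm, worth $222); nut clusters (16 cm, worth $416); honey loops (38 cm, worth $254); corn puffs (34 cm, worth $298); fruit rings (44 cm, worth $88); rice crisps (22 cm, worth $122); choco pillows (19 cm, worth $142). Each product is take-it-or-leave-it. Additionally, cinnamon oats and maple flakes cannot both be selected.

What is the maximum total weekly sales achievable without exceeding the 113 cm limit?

Cinnamon oats + protein crunch + nut clusters + corn puffs uses 113 of the 113 cm and totals 1288.
An exhaustive check of the 512 subsets confirms 1288.

1288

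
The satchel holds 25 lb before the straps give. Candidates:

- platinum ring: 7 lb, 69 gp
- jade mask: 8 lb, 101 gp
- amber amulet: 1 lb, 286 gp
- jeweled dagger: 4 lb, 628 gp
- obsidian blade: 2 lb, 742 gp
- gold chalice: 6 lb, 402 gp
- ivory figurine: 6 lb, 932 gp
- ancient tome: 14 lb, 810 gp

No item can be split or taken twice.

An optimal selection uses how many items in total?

Optimal total is 2990.
amber amulet + jeweled dagger + obsidian blade + gold chalice + ivory figurine hits 2990 at 19 lb.
Every optimal selection uses 5 items.

5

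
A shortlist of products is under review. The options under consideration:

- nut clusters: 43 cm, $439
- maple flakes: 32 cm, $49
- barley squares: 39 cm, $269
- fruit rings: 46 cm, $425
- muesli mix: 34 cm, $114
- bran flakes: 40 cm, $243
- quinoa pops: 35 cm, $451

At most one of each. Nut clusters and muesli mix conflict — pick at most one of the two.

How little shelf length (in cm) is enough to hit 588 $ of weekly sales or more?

74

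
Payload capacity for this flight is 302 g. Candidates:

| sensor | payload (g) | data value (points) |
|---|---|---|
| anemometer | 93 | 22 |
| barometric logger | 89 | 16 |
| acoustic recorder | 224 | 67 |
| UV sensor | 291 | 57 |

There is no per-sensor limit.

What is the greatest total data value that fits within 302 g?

67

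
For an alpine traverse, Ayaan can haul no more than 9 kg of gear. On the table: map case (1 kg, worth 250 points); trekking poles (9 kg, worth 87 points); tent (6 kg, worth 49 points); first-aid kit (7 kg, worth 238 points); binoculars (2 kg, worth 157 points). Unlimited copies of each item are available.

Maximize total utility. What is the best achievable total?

2250

Ranking by ratio (utility/kg): map case 250.00, binoculars 78.50, first-aid kit 34.00.
9×map case uses 9 of the 9 kg and totals 2250.
Every other selection either busts 9 kg or fails to beat 2250.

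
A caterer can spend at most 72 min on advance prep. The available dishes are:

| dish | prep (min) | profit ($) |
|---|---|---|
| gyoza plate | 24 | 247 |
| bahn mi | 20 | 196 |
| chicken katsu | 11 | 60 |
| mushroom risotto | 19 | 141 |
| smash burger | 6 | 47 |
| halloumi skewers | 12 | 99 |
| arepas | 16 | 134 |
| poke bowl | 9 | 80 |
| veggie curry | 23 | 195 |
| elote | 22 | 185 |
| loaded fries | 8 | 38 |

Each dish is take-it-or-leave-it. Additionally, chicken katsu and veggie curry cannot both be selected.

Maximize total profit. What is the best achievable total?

676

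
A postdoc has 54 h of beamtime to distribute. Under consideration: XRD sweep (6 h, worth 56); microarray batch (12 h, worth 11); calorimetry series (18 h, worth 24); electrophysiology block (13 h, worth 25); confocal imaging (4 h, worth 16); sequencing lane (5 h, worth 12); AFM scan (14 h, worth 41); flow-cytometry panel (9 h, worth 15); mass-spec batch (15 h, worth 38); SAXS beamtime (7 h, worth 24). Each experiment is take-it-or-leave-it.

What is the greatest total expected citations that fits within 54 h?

187

Density check — XRD sweep 9.33, confocal imaging 4.00, SAXS beamtime 3.43, AFM scan 2.93 are the best per h.
XRD sweep + confocal imaging + sequencing lane + AFM scan + mass-spec batch + SAXS beamtime uses 51 of the 54 h and totals 187.
Nothing else within 54 h beats 187.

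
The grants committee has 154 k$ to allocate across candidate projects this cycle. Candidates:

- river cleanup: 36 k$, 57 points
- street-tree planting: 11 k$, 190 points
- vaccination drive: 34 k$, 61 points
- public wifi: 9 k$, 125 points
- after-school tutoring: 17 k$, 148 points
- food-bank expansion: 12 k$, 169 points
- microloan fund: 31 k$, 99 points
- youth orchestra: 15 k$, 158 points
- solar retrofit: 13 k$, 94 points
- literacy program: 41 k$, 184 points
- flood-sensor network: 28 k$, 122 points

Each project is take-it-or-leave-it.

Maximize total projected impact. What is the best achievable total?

1190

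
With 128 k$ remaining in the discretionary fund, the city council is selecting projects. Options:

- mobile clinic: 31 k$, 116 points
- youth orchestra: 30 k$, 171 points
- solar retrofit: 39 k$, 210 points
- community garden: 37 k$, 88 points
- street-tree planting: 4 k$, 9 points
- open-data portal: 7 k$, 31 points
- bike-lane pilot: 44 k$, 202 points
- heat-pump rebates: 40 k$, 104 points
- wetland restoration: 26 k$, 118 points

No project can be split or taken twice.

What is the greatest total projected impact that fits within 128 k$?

Ranking by ratio (projected impact/k$): youth orchestra 5.70, solar retrofit 5.38, bike-lane pilot 4.59, wetland restoration 4.54.
Best packing: youth orchestra + solar retrofit + street-tree planting + open-data portal + bike-lane pilot — 124 k$, 623 total.

623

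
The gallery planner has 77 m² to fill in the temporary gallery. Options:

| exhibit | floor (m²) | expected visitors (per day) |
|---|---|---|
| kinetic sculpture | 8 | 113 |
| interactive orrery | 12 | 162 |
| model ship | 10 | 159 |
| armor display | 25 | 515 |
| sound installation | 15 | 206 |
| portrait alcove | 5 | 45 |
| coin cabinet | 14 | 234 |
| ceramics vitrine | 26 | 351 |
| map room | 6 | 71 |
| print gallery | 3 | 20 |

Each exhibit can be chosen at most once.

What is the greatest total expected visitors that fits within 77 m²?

Taking the top-ratio exhibits first gives kinetic sculpture + model ship + armor display + sound installation + portrait alcove + coin cabinet for 1272 (77 m²).
Replace kinetic sculpture and portrait alcove with interactive orrery: the trade gains 4 net, giving 1276 at 76 m².
Next best is kinetic sculpture + model ship + armor display + sound installation + portrait alcove + coin cabinet at 1272 (77 m²) — short by 4.

1276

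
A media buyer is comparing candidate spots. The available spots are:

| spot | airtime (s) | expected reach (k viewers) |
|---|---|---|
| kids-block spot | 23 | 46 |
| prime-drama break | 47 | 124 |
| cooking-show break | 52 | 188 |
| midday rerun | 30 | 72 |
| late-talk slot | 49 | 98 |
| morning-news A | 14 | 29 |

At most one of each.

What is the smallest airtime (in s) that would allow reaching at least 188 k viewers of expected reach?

Need the lightest bundle worth ≥ 188.
Taking cooking-show break gives 188 (≥ 188) for 52 s.
Below 52 s the best achievable stays under 188.

52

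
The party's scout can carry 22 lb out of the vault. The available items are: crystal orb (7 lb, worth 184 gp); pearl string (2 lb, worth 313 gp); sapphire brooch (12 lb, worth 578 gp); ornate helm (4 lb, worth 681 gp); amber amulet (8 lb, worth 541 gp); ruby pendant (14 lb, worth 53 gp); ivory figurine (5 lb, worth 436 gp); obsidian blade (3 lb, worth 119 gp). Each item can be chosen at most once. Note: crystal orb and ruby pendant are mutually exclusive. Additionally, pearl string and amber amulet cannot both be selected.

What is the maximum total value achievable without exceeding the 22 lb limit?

Ornate helm + amber amulet + ivory figurine + obsidian blade uses 20 of the 22 lb and totals 1777.
Every other selection either busts 22 lb or breaks a pairing rule or fails to beat 1777.

1777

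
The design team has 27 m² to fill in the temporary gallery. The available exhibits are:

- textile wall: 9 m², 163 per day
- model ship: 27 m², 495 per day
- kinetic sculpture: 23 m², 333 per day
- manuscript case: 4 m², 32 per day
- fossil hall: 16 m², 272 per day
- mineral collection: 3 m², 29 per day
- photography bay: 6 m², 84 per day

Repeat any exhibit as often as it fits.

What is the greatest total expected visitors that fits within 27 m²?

495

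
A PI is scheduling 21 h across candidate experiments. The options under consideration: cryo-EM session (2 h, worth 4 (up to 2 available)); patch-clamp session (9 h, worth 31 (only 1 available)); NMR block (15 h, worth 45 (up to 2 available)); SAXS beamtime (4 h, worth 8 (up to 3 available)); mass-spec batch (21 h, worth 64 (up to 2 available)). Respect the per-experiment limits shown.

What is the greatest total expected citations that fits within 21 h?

64

By expected citations per h: patch-clamp session 3.44, mass-spec batch 3.05, NMR block 3.00 lead.
Greedy by ratio would take 2×cryo-EM session + patch-clamp session + 2×SAXS beamtime: 21 h used, total 55.
The 21 h tied up in 2×cryo-EM session and patch-clamp session and 2×SAXS beamtime is better spent on mass-spec batch — total rises to 64 (21 h).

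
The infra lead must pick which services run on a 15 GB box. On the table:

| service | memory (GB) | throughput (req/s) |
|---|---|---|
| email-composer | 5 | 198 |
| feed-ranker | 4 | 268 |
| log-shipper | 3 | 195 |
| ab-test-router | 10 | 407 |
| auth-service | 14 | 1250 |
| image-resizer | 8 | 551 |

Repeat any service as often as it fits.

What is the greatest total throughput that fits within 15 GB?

By throughput per GB: auth-service 89.29, image-resizer 68.88, feed-ranker 67.00, log-shipper 65.00 lead.
Taking auth-service: 14 GB used, 1250 in throughput.
Nothing else within 15 GB beats 1250.

1250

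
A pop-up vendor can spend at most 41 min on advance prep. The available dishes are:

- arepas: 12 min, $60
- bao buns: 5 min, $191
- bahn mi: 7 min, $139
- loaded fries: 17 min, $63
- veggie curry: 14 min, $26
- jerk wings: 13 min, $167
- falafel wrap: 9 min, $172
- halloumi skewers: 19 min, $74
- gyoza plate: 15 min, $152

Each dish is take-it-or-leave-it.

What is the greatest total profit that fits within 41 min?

669

By profit per min: bao buns 38.20, bahn mi 19.86, falafel wrap 19.11, jerk wings 12.85 lead.
Taking bao buns + bahn mi + jerk wings + falafel wrap: 34 min used, 669 in profit.
No other feasible combination exceeds 669.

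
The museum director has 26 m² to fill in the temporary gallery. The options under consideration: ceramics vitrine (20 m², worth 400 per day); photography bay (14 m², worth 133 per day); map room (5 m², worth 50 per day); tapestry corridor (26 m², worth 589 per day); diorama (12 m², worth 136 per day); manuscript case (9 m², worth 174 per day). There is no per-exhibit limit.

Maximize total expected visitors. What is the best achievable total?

589

Tapestry corridor uses 26 of the 26 m² and totals 589.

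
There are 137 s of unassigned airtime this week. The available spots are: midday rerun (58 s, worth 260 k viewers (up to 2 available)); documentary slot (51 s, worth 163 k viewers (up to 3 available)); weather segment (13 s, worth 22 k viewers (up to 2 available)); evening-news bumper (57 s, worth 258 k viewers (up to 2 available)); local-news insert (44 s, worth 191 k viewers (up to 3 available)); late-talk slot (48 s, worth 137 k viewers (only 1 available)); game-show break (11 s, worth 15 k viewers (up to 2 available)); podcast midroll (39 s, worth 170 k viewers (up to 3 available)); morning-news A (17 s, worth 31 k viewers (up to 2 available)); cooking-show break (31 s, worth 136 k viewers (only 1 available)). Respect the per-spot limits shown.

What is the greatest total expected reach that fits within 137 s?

600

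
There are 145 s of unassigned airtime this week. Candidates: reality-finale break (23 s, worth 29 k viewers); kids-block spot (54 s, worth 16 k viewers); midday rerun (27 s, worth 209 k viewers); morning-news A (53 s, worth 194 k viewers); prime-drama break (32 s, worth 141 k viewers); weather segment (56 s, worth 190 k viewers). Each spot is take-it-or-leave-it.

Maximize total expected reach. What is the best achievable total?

Density check — midday rerun 7.74, prime-drama break 4.41, morning-news A 3.66 are the best per s.
The ratio heuristic lands on reality-finale break + midday rerun + morning-news A + prime-drama break (573) but leaves 10 s idle.
Dropping reality-finale break and prime-drama break frees 55 s; slotting in weather segment (56 s) lifts the total to 593 at 136 s.
Next best is reality-finale break + midday rerun + morning-news A + prime-drama break at 573 (135 s) — short by 20.

593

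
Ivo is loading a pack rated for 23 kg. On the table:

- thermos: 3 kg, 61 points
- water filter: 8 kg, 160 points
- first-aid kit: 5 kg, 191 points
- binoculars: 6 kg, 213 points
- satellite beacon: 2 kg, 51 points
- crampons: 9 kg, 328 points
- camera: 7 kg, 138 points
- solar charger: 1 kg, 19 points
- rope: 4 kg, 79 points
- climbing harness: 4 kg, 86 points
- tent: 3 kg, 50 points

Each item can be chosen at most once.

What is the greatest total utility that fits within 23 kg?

Best packing: first-aid kit + binoculars + satellite beacon + crampons + solar charger — 23 kg, 802 total.
Runner-up thermos + first-aid kit + binoculars + crampons tops out at 793.

802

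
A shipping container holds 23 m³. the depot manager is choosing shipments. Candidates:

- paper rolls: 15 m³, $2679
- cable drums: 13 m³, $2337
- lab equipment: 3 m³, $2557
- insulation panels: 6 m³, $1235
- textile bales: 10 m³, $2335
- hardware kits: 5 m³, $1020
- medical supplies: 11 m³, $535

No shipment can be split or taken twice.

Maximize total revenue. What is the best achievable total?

6256

Greedy by ratio would take lab equipment + insulation panels + textile bales: 19 m³ used, total 6127.
Replace insulation panels and textile bales with paper rolls + hardware kits: the trade gains 129 net, giving 6256 at 23 m³.
An exhaustive check of the 128 subsets confirms 6256.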